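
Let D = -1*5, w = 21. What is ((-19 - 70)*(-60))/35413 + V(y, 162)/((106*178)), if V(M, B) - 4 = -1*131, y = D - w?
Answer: 96257669/668172484 ≈ 0.14406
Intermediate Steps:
D = -5
y = -26 (y = -5 - 1*21 = -5 - 21 = -26)
V(M, B) = -127 (V(M, B) = 4 - 1*131 = 4 - 131 = -127)
((-19 - 70)*(-60))/35413 + V(y, 162)/((106*178)) = ((-19 - 70)*(-60))/35413 - 127/(106*178) = -89*(-60)*(1/35413) - 127/18868 = 5340*(1/35413) - 127*1/18868 = 5340/35413 - 127/18868 = 96257669/668172484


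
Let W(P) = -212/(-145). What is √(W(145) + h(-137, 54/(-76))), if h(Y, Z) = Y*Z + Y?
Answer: 31*I*√1206690/5510 ≈ 6.1803*I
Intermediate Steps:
h(Y, Z) = Y + Y*Z
W(P) = 212/145 (W(P) = -212*(-1/145) = 212/145)
√(W(145) + h(-137, 54/(-76))) = √(212/145 - 137*(1 + 54/(-76))) = √(212/145 - 137*(1 + 54*(-1/76))) = √(212/145 - 137*(1 - 27/38)) = √(212/145 - 137*11/38) = √(212/145 - 1507/38) = √(-210459/5510) = 31*I*√1206690/5510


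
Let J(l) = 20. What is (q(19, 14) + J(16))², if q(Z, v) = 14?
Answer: 1156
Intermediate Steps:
(q(19, 14) + J(16))² = (14 + 20)² = 34² = 1156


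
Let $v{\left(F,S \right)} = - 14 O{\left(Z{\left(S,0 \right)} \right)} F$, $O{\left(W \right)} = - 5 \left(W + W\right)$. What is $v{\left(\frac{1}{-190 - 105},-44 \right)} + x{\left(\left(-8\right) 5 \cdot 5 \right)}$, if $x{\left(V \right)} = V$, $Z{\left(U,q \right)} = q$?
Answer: $-200$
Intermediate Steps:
$O{\left(W \right)} = - 10 W$ ($O{\left(W \right)} = - 5 \cdot 2 W = - 10 W$)
$v{\left(F,S \right)} = 0$ ($v{\left(F,S \right)} = - 14 \left(\left(-10\right) 0\right) F = \left(-14\right) 0 F = 0 F = 0$)
$v{\left(\frac{1}{-190 - 105},-44 \right)} + x{\left(\left(-8\right) 5 \cdot 5 \right)} = 0 + \left(-8\right) 5 \cdot 5 = 0 - 200 = -200$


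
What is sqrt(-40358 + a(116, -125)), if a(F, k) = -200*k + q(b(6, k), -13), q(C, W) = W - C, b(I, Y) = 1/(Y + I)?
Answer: 2*I*sqrt(54417153)/119 ≈ 123.98*I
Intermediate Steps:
b(I, Y) = 1/(I + Y)
a(F, k) = -13 - 1/(6 + k) - 200*k (a(F, k) = -200*k + (-13 - 1/(6 + k)) = -13 - 1/(6 + k) - 200*k)
sqrt(-40358 + a(116, -125)) = sqrt(-40358 + (-1 + (-13 - 200*(-125))*(6 - 125))/(6 - 125)) = sqrt(-40358 + (-1 + (-13 + 25000)*(-119))/(-119)) = sqrt(-40358 - (-1 + 24987*(-119))/119) = sqrt(-40358 - (-1 - 2973453)/119) = sqrt(-40358 - 1/119*(-2973454)) = sqrt(-40358 + 2973454/119) = sqrt(-1829148/119) = 2*I*sqrt(54417153)/119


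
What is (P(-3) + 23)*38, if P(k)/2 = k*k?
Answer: 1558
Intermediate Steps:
P(k) = 2*k² (P(k) = 2*(k*k) = 2*k²)
(P(-3) + 23)*38 = (2*(-3)² + 23)*38 = (2*9 + 23)*38 = (18 + 23)*38 = 41*38 = 1558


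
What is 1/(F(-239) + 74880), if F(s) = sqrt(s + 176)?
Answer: 8320/623001607 - I*sqrt(7)/1869004821 ≈ 1.3355e-5 - 1.4156e-9*I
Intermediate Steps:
F(s) = sqrt(176 + s)
1/(F(-239) + 74880) = 1/(sqrt(176 - 239) + 74880) = 1/(sqrt(-63) + 74880) = 1/(3*I*sqrt(7) + 74880) = 1/(74880 + 3*I*sqrt(7))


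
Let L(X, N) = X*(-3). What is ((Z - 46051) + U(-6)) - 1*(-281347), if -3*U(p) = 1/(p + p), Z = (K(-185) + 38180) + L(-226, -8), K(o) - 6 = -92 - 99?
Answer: 9862885/36 ≈ 2.7397e+5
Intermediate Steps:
L(X, N) = -3*X
K(o) = -185 (K(o) = 6 + (-92 - 99) = 6 - 191 = -185)
Z = 38673 (Z = (-185 + 38180) - 3*(-226) = 37995 + 678 = 38673)
U(p) = -1/(6*p) (U(p) = -1/(3*(p + p)) = -1/(2*p)/3 = -1/(6*p))
((Z - 46051) + U(-6)) - 1*(-281347) = ((38673 - 46051) - ⅙/(-6)) - 1*(-281347) = (-7378 - ⅙*(-⅙)) + 281347 = (-7378 + 1/36) + 281347 = -265607/36 + 281347 = 9862885/36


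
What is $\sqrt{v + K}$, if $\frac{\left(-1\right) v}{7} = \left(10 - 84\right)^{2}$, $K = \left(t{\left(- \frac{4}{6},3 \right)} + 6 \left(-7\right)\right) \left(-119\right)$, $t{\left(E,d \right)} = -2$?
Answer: $2 i \sqrt{8274} \approx 181.92 i$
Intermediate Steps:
$K = 5236$ ($K = \left(-2 + 6 \left(-7\right)\right) \left(-119\right) = \left(-2 - 42\right) \left(-119\right) = \left(-44\right) \left(-119\right) = 5236$)
$v = -38332$ ($v = - 7 \left(10 - 84\right)^{2} = - 7 \left(-74\right)^{2} = \left(-7\right) 5476 = -38332$)
$\sqrt{v + K} = \sqrt{-38332 + 5236} = \sqrt{-33096} = 2 i \sqrt{8274}$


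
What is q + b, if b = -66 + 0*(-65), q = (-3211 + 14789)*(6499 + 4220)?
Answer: 124104516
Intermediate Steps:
q = 124104582 (q = 11578*10719 = 124104582)
b = -66 (b = -66 + 0 = -66)
q + b = 124104582 - 66 = 124104516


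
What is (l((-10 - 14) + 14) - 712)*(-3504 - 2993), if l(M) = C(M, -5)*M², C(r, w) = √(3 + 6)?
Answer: 2676764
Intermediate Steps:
C(r, w) = 3 (C(r, w) = √9 = 3)
l(M) = 3*M²
(l((-10 - 14) + 14) - 712)*(-3504 - 2993) = (3*((-10 - 14) + 14)² - 712)*(-3504 - 2993) = (3*(-24 + 14)² - 712)*(-6497) = (3*(-10)² - 712)*(-6497) = (3*100 - 712)*(-6497) = (300 - 712)*(-6497) = -412*(-6497) = 2676764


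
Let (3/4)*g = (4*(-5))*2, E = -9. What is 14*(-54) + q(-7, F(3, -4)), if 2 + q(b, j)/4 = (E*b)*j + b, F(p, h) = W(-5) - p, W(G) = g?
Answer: -14988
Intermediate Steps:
g = -160/3 (g = 4*((4*(-5))*2)/3 = 4*(-20*2)/3 = (4/3)*(-40) = -160/3 ≈ -53.333)
W(G) = -160/3
F(p, h) = -160/3 - p
q(b, j) = -8 + 4*b - 36*b*j (q(b, j) = -8 + 4*((-9*b)*j + b) = -8 + 4*(-9*b*j + b) = -8 + 4*(b - 9*b*j) = -8 + (4*b - 36*b*j) = -8 + 4*b - 36*b*j)
14*(-54) + q(-7, F(3, -4)) = 14*(-54) + (-8 + 4*(-7) - 36*(-7)*(-160/3 - 1*3)) = -756 + (-8 - 28 - 36*(-7)*(-160/3 - 3)) = -756 + (-8 - 28 - 36*(-7)*(-169/3)) = -756 + (-8 - 28 - 14196) = -756 - 14232 = -14988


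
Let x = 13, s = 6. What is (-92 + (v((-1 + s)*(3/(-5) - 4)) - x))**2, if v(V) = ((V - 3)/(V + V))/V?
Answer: 3086691364/279841 ≈ 11030.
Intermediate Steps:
v(V) = (-3 + V)/(2*V**2) (v(V) = ((-3 + V)/((2*V)))/V = ((-3 + V)*(1/(2*V)))/V = ((-3 + V)/(2*V))/V = (-3 + V)/(2*V**2))
(-92 + (v((-1 + s)*(3/(-5) - 4)) - x))**2 = (-92 + ((-3 + (-1 + 6)*(3/(-5) - 4))/(2*((-1 + 6)*(3/(-5) - 4))**2) - 1*13))**2 = (-92 + ((-3 + 5*(3*(-1/5) - 4))/(2*(5*(3*(-1/5) - 4))**2) - 13))**2 = (-92 + ((-3 + 5*(-3/5 - 4))/(2*(5*(-3/5 - 4))**2) - 13))**2 = (-92 + ((-3 + 5*(-23/5))/(2*(5*(-23/5))**2) - 13))**2 = (-92 + ((1/2)*(-3 - 23)/(-23)**2 - 13))**2 = (-92 + ((1/2)*(1/529)*(-26) - 13))**2 = (-92 + (-13/529 - 13))**2 = (-92 - 6890/529)**2 = (-55558/529)**2 = 3086691364/279841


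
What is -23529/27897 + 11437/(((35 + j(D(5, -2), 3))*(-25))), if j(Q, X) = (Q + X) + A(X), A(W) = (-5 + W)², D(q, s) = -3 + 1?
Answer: -114195663/9299000 ≈ -12.280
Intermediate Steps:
D(q, s) = -2
j(Q, X) = Q + X + (-5 + X)² (j(Q, X) = (Q + X) + (-5 + X)² = Q + X + (-5 + X)²)
-23529/27897 + 11437/(((35 + j(D(5, -2), 3))*(-25))) = -23529/27897 + 11437/(((35 + (-2 + 3 + (-5 + 3)²))*(-25))) = -23529*1/27897 + 11437/(((35 + (-2 + 3 + (-2)²))*(-25))) = -7843/9299 + 11437/(((35 + (-2 + 3 + 4))*(-25))) = -7843/9299 + 11437/(((35 + 5)*(-25))) = -7843/9299 + 11437/((40*(-25))) = -7843/9299 + 11437/(-1000) = -7843/9299 + 11437*(-1/1000) = -7843/9299 - 11437/1000 = -114195663/9299000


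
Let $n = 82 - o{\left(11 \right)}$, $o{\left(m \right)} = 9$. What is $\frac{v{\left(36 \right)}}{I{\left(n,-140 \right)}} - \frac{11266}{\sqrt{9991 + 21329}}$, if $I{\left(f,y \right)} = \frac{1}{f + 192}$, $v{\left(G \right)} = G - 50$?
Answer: $-3710 - \frac{5633 \sqrt{870}}{2610} \approx -3773.7$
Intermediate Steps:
$v{\left(G \right)} = -50 + G$
$n = 73$ ($n = 82 - 9 = 73$)
$I{\left(f,y \right)} = \frac{1}{192 + f}$
$\frac{v{\left(36 \right)}}{I{\left(n,-140 \right)}} - \frac{11266}{\sqrt{9991 + 21329}} = \frac{-50 + 36}{\frac{1}{192 + 73}} - \frac{11266}{\sqrt{9991 + 21329}} = - \frac{14}{\frac{1}{265}} - \frac{11266}{\sqrt{31320}} = - 14 \frac{1}{\frac{1}{265}} - \frac{11266}{6 \sqrt{870}} = \left(-14\right) 265 - 11266 \frac{\sqrt{870}}{5220} = -3710 - \frac{5633 \sqrt{870}}{2610}$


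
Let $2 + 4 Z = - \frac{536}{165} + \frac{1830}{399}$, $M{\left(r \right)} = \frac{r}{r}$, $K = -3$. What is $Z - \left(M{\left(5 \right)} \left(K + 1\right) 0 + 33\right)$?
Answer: $- \frac{727817}{21945} \approx -33.166$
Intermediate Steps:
$M{\left(r \right)} = 1$
$Z = - \frac{3632}{21945}$ ($Z = - \frac{1}{2} + \frac{- \frac{536}{165} + \frac{1830}{399}}{4} = - \frac{1}{2} + \frac{\left(-536\right) \frac{1}{165} + 1830 \cdot \frac{1}{399}}{4} = - \frac{1}{2} + \frac{- \frac{536}{165} + \frac{610}{133}}{4} = - \frac{1}{2} + \frac{1}{4} \cdot \frac{29362}{21945} = - \frac{1}{2} + \frac{14681}{43890} = - \frac{3632}{21945} \approx -0.1655$)
$Z - \left(M{\left(5 \right)} \left(K + 1\right) 0 + 33\right) = - \frac{3632}{21945} - \left(1 \left(-3 + 1\right) 0 + 33\right) = - \frac{3632}{21945} - \left(1 \left(\left(-2\right) 0\right) + 33\right) = - \frac{3632}{21945} - \left(1 \cdot 0 + 33\right) = - \frac{3632}{21945} - \left(0 + 33\right) = - \frac{3632}{21945} - 33 = - \frac{727817}{21945}$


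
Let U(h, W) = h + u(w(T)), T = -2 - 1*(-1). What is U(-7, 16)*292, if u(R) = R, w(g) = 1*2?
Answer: -1460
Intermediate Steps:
T = -1 (T = -2 + 1 = -1)
w(g) = 2
U(h, W) = 2 + h (U(h, W) = h + 2 = 2 + h)
U(-7, 16)*292 = (2 - 7)*292 = -5*292 = -1460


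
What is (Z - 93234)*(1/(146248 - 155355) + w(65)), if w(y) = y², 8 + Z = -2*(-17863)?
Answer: -2213047388184/9107 ≈ -2.4301e+8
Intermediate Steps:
Z = 35718 (Z = -8 - 2*(-17863) = -8 + 35726 = 35718)
(Z - 93234)*(1/(146248 - 155355) + w(65)) = (35718 - 93234)*(1/(146248 - 155355) + 65²) = -57516*(1/(-9107) + 4225) = -57516*(-1/9107 + 4225) = -57516*38477074/9107 = -2213047388184/9107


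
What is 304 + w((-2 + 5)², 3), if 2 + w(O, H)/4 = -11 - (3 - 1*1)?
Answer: 244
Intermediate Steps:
w(O, H) = -60 (w(O, H) = -8 + 4*(-11 - (3 - 1*1)) = -8 + 4*(-11 - (3 - 1)) = -8 + 4*(-11 - 1*2) = -8 + 4*(-11 - 2) = -8 + 4*(-13) = -8 - 52 = -60)
304 + w((-2 + 5)², 3) = 304 - 60 = 244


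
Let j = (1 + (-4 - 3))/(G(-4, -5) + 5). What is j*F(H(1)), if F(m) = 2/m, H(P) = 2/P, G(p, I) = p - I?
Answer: -1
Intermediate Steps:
j = -1 (j = (1 + (-4 - 3))/((-4 - 1*(-5)) + 5) = (1 - 7)/((-4 + 5) + 5) = -6/(1 + 5) = -6/6 = -6*1/6 = -1)
j*F(H(1)) = -2/(2/1) = -2/(2*1) = -2/2 = -1*1 = -1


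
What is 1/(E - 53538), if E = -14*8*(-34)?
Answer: -1/49730 ≈ -2.0109e-5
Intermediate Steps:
E = 3808 (E = -112*(-34) = 3808)
1/(E - 53538) = 1/(3808 - 53538) = 1/(-49730) = -1/49730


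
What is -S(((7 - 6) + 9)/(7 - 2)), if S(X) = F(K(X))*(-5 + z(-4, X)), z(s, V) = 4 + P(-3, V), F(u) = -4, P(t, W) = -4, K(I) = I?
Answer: -20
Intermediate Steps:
z(s, V) = 0 (z(s, V) = 4 - 4 = 0)
S(X) = 20 (S(X) = -4*(-5 + 0) = -4*(-5) = 20)
-S(((7 - 6) + 9)/(7 - 2)) = -1*20 = -20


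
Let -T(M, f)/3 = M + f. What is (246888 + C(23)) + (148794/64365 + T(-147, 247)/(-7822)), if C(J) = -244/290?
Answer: 120156415452650/486680929 ≈ 2.4689e+5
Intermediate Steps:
T(M, f) = -3*M - 3*f (T(M, f) = -3*(M + f) = -3*M - 3*f)
C(J) = -122/145 (C(J) = -244*1/290 = -122/145)
(246888 + C(23)) + (148794/64365 + T(-147, 247)/(-7822)) = (246888 - 122/145) + (148794/64365 + (-3*(-147) - 3*247)/(-7822)) = 35798638/145 + (148794*(1/64365) + (441 - 741)*(-1/7822)) = 35798638/145 + (49598/21455 - 300*(-1/7822)) = 35798638/145 + (49598/21455 + 150/3911) = 35798638/145 + 197196028/83910505 = 120156415452650/486680929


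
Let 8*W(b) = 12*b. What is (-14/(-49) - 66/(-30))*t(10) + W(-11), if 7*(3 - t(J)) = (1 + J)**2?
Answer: -5097/98 ≈ -52.010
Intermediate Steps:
t(J) = 3 - (1 + J)**2/7
W(b) = 3*b/2 (W(b) = (12*b)/8 = 3*b/2)
(-14/(-49) - 66/(-30))*t(10) + W(-11) = (-14/(-49) - 66/(-30))*(3 - (1 + 10)**2/7) + (3/2)*(-11) = (-14*(-1/49) - 66*(-1/30))*(3 - 1/7*11**2) - 33/2 = (2/7 + 11/5)*(3 - 1/7*121) - 33/2 = 87*(3 - 121/7)/35 - 33/2 = (87/35)*(-100/7) - 33/2 = -1740/49 - 33/2 = -5097/98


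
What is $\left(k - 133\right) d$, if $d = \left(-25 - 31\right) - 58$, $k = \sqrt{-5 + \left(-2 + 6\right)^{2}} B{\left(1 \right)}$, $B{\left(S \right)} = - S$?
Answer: $15162 + 114 \sqrt{11} \approx 15540.0$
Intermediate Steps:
$k = - \sqrt{11}$ ($k = \sqrt{-5 + \left(-2 + 6\right)^{2}} \left(\left(-1\right) 1\right) = \sqrt{-5 + 4^{2}} \left(-1\right) = \sqrt{-5 + 16} \left(-1\right) = \sqrt{11} \left(-1\right) = - \sqrt{11} \approx -3.3166$)
$d = -114$ ($d = \left(-25 - 31\right) - 58 = -56 - 58 = -114$)
$\left(k - 133\right) d = \left(- \sqrt{11} - 133\right) \left(-114\right) = \left(-133 - \sqrt{11}\right) \left(-114\right) = 15162 + 114 \sqrt{11}$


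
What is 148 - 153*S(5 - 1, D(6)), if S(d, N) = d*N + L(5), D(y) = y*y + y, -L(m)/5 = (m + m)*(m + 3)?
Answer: 35644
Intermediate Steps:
L(m) = -10*m*(3 + m) (L(m) = -5*(m + m)*(m + 3) = -5*2*m*(3 + m) = -10*m*(3 + m))
D(y) = y + y² (D(y) = y² + y = y + y²)
S(d, N) = -400 + N*d (S(d, N) = d*N - 10*5*(3 + 5) = N*d - 10*5*8 = N*d - 400 = -400 + N*d)
148 - 153*S(5 - 1, D(6)) = 148 - 153*(-400 + (6*(1 + 6))*(5 - 1)) = 148 - 153*(-400 + (6*7)*4) = 148 - 153*(-400 + 42*4) = 148 - 153*(-400 + 168) = 148 - 153*(-232) = 148 + 35496 = 35644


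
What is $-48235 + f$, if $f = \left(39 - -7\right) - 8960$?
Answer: $-57149$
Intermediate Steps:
$f = -8914$ ($f = \left(39 + 7\right) - 8960 = 46 - 8960 = -8914$)
$-48235 + f = -48235 - 8914 = -57149$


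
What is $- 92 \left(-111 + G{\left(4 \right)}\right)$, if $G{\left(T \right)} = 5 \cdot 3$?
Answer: $8832$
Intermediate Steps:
$G{\left(T \right)} = 15$
$- 92 \left(-111 + G{\left(4 \right)}\right) = - 92 \left(-111 + 15\right) = \left(-92\right) \left(-96\right) = 8832$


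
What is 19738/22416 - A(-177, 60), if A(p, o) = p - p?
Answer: 9869/11208 ≈ 0.88053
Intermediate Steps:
A(p, o) = 0
19738/22416 - A(-177, 60) = 19738/22416 - 1*0 = 19738*(1/22416) + 0 = 9869/11208 + 0 = 9869/11208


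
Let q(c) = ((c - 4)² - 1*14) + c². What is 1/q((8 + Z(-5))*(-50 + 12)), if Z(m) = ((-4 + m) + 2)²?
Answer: 1/9400442 ≈ 1.0638e-7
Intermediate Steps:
Z(m) = (-2 + m)²
q(c) = -14 + c² + (-4 + c)² (q(c) = ((-4 + c)² - 14) + c² = (-14 + (-4 + c)²) + c² = -14 + c² + (-4 + c)²)
1/q((8 + Z(-5))*(-50 + 12)) = 1/(-14 + ((8 + (-2 - 5)²)*(-50 + 12))² + (-4 + (8 + (-2 - 5)²)*(-50 + 12))²) = 1/(-14 + ((8 + (-7)²)*(-38))² + (-4 + (8 + (-7)²)*(-38))²) = 1/(-14 + ((8 + 49)*(-38))² + (-4 + (8 + 49)*(-38))²) = 1/(-14 + (57*(-38))² + (-4 + 57*(-38))²) = 1/(-14 + (-2166)² + (-4 - 2166)²) = 1/(-14 + 4691556 + (-2170)²) = 1/(-14 + 4691556 + 4708900) = 1/9400442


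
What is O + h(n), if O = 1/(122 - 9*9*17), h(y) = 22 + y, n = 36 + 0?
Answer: 72789/1255 ≈ 57.999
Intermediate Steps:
n = 36
O = -1/1255 (O = 1/(122 - 81*17) = 1/(122 - 1377) = 1/(-1255) = -1/1255 ≈ -0.00079681)
O + h(n) = -1/1255 + (22 + 36) = -1/1255 + 58 = 72789/1255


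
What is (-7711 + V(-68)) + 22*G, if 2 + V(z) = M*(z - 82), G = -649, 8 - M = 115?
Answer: -5941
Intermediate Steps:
M = -107 (M = 8 - 1*115 = 8 - 115 = -107)
V(z) = 8772 - 107*z (V(z) = -2 - 107*(z - 82) = -2 - 107*(-82 + z) = -2 + (8774 - 107*z) = 8772 - 107*z)
(-7711 + V(-68)) + 22*G = (-7711 + (8772 - 107*(-68))) + 22*(-649) = (-7711 + (8772 + 7276)) - 14278 = (-7711 + 16048) - 14278 = 8337 - 14278 = -5941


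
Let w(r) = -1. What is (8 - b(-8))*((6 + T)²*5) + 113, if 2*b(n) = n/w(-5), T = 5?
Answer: 2533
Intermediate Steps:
b(n) = -n/2 (b(n) = (n/(-1))/2 = (n*(-1))/2 = (-n)/2 = -n/2)
(8 - b(-8))*((6 + T)²*5) + 113 = (8 - (-1)*(-8)/2)*((6 + 5)²*5) + 113 = (8 - 1*4)*(11²*5) + 113 = (8 - 4)*(121*5) + 113 = 4*605 + 113 = 2420 + 113 = 2533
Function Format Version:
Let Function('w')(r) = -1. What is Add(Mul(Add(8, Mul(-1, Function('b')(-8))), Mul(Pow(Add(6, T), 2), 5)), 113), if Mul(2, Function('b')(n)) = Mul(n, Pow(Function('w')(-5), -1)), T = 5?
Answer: 2533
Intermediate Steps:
Function('b')(n) = Mul(Rational(-1, 2), n) (Function('b')(n) = Mul(Rational(1, 2), Mul(n, Pow(-1, -1))) = Mul(Rational(1, 2), Mul(n, -1)) = Mul(Rational(1, 2), Mul(-1, n)) = Mul(Rational(-1, 2), n))
Add(Mul(Add(8, Mul(-1, Function('b')(-8))), Mul(Pow(Add(6, T), 2), 5)), 113) = Add(Mul(Add(8, Mul(-1, Mul(Rational(-1, 2), -8))), Mul(Pow(Add(6, 5), 2), 5)), 113) = Add(Mul(Add(8, Mul(-1, 4)), Mul(Pow(11, 2), 5)), 113) = Add(Mul(Add(8, -4), Mul(121, 5)), 113) = Add(Mul(4, 605), 113) = Add(2420, 113) = 2533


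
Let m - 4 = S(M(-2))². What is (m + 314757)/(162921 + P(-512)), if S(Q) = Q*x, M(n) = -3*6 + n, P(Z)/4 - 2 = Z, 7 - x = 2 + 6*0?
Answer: 324761/160881 ≈ 2.0186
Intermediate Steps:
x = 5 (x = 7 - (2 + 6*0) = 7 - (2 + 0) = 7 - 1*2 = 7 - 2 = 5)
P(Z) = 8 + 4*Z
M(n) = -18 + n
S(Q) = 5*Q (S(Q) = Q*5 = 5*Q)
m = 10004 (m = 4 + (5*(-18 - 2))² = 4 + (5*(-20))² = 4 + (-100)² = 4 + 10000 = 10004)
(m + 314757)/(162921 + P(-512)) = (10004 + 314757)/(162921 + (8 + 4*(-512))) = 324761/(162921 + (8 - 2048)) = 324761/(162921 - 2040) = 324761/160881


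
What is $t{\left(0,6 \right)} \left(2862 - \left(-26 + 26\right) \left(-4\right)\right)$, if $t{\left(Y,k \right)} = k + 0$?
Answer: $17172$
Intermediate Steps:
$t{\left(Y,k \right)} = k$
$t{\left(0,6 \right)} \left(2862 - \left(-26 + 26\right) \left(-4\right)\right) = 6 \left(2862 - \left(-26 + 26\right) \left(-4\right)\right) = 6 \left(2862 - 0 \left(-4\right)\right) = 6 \left(2862 - 0\right) = 6 \left(2862 + 0\right) = 6 \cdot 2862 = 17172$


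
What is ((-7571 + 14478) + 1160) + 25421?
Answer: 33488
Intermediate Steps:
((-7571 + 14478) + 1160) + 25421 = (6907 + 1160) + 25421 = 8067 + 25421 = 33488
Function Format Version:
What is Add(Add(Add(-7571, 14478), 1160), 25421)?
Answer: 33488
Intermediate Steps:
Add(Add(Add(-7571, 14478), 1160), 25421) = Add(Add(6907, 1160), 25421) = Add(8067, 25421) = 33488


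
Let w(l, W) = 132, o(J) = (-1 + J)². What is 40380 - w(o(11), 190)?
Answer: 40248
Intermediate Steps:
40380 - w(o(11), 190) = 40380 - 1*132 = 40380 - 132 = 40248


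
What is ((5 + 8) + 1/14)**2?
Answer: 33489/196 ≈ 170.86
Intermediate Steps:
((5 + 8) + 1/14)**2 = (13 + 1/14)**2 = (183/14)**2 = 33489/196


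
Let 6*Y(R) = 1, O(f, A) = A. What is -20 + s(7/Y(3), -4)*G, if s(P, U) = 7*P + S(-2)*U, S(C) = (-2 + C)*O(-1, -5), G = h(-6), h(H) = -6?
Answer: -1304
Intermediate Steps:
G = -6
Y(R) = ⅙ (Y(R) = (⅙)*1 = ⅙)
S(C) = 10 - 5*C (S(C) = (-2 + C)*(-5) = 10 - 5*C)
s(P, U) = 7*P + 20*U (s(P, U) = 7*P + (10 - 5*(-2))*U = 7*P + (10 + 10)*U = 7*P + 20*U)
-20 + s(7/Y(3), -4)*G = -20 + (7*(7/(⅙)) + 20*(-4))*(-6) = -20 + (7*(7*6) - 80)*(-6) = -20 + (7*42 - 80)*(-6) = -20 + (294 - 80)*(-6) = -20 + 214*(-6) = -20 - 1284 = -1304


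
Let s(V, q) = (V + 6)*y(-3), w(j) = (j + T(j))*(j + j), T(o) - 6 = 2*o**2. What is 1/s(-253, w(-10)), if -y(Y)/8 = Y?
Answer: -1/5928 ≈ -0.00016869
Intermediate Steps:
T(o) = 6 + 2*o**2
y(Y) = -8*Y
w(j) = 2*j*(6 + j + 2*j**2) (w(j) = (j + (6 + 2*j**2))*(j + j) = (6 + j + 2*j**2)*(2*j) = 2*j*(6 + j + 2*j**2))
s(V, q) = 144 + 24*V (s(V, q) = (V + 6)*(-8*(-3)) = (6 + V)*24 = 144 + 24*V)
1/s(-253, w(-10)) = 1/(144 + 24*(-253)) = 1/(144 - 6072) = 1/(-5928) = -1/5928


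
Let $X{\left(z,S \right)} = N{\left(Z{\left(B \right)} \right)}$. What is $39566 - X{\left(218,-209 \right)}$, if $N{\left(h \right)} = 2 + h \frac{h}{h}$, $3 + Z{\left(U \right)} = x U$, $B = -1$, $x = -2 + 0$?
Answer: $39565$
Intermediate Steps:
$x = -2$
$Z{\left(U \right)} = -3 - 2 U$
$N{\left(h \right)} = 2 + h$ ($N{\left(h \right)} = 2 + h 1 = 2 + h$)
$X{\left(z,S \right)} = 1$ ($X{\left(z,S \right)} = 2 - 1 = 1$)
$39566 - X{\left(218,-209 \right)} = 39566 - 1 = 39565$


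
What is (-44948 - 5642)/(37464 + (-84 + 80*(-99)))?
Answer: -5059/2946 ≈ -1.7172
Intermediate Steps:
(-44948 - 5642)/(37464 + (-84 + 80*(-99))) = -50590/(37464 + (-84 - 7920)) = -50590/(37464 - 8004) = -50590/29460 = -50590*1/29460 = -5059/2946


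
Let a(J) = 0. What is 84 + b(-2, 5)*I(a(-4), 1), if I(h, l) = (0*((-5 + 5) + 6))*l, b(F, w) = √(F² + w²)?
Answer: 84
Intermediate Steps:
I(h, l) = 0 (I(h, l) = (0*(0 + 6))*l = (0*6)*l = 0*l = 0)
84 + b(-2, 5)*I(a(-4), 1) = 84 + √((-2)² + 5²)*0 = 84 + √(4 + 25)*0 = 84 + √29*0 = 84 + 0 = 84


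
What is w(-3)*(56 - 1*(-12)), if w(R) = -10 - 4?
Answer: -952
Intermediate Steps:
w(R) = -14
w(-3)*(56 - 1*(-12)) = -14*(56 - 1*(-12)) = -14*(56 + 12) = -14*68 = -952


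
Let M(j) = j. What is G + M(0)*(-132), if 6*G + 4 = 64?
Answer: 10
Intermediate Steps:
G = 10 (G = -⅔ + (⅙)*64 = -⅔ + 32/3 = 10)
G + M(0)*(-132) = 10 + 0*(-132) = 10 + 0 = 10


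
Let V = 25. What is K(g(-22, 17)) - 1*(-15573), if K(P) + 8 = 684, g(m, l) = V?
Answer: 16249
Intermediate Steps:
g(m, l) = 25
K(P) = 676 (K(P) = -8 + 684 = 676)
K(g(-22, 17)) - 1*(-15573) = 676 - 1*(-15573) = 676 + 15573 = 16249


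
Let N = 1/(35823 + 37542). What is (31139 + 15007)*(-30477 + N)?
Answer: -34393307589728/24455 ≈ -1.4064e+9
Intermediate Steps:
N = 1/73365 ≈ 1.3630e-5
(31139 + 15007)*(-30477 + N) = (31139 + 15007)*(-30477 + 1/73365) = 46146*(-2235945104/73365) = -34393307589728/24455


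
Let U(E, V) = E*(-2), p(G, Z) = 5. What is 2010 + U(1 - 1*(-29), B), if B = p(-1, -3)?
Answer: 1950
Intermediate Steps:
B = 5
U(E, V) = -2*E
2010 + U(1 - 1*(-29), B) = 2010 - 2*(1 - 1*(-29)) = 2010 - 2*(1 + 29) = 2010 - 2*30 = 2010 - 60 = 1950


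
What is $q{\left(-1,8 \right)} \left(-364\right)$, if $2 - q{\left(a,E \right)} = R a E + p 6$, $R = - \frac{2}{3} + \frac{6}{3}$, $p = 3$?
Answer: $\frac{5824}{3} \approx 1941.3$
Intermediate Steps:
$R = \frac{4}{3}$ ($R = \left(-2\right) \frac{1}{3} + 6 \cdot \frac{1}{3} = - \frac{2}{3} + 2 = \frac{4}{3} \approx 1.3333$)
$q{\left(a,E \right)} = -16 - \frac{4 E a}{3}$ ($q{\left(a,E \right)} = 2 - \left(\frac{4 a}{3} E + 3 \cdot 6\right) = 2 - \left(\frac{4 E a}{3} + 18\right) = 2 - \left(18 + \frac{4 E a}{3}\right) = -16 - \frac{4 E a}{3}$)
$q{\left(-1,8 \right)} \left(-364\right) = \left(-16 - \frac{32}{3} \left(-1\right)\right) \left(-364\right) = \left(-16 + \frac{32}{3}\right) \left(-364\right) = \left(- \frac{16}{3}\right) \left(-364\right) = \frac{5824}{3}$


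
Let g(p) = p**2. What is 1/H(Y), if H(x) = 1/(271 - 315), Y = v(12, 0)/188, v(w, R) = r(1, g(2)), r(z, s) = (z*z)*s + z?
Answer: -44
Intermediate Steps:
r(z, s) = z + s*z**2 (r(z, s) = z**2*s + z = s*z**2 + z = z + s*z**2)
v(w, R) = 5 (v(w, R) = 1*(1 + 2**2*1) = 1*(1 + 4*1) = 1*(1 + 4) = 1*5 = 5)
Y = 5/188 ≈ 0.026596
H(x) = -1/44 (H(x) = 1/(-44) = -1/44)
1/H(Y) = 1/(-1/44) = -44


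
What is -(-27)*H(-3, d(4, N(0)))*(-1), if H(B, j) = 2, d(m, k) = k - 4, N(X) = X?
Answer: -54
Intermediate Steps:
d(m, k) = -4 + k
-(-27)*H(-3, d(4, N(0)))*(-1) = -(-27)*2*(-1) = -9*(-6)*(-1) = 54*(-1) = -54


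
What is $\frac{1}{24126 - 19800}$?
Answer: $\frac{1}{4326} \approx 0.00023116$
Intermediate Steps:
$\frac{1}{24126 - 19800} = \frac{1}{4326}$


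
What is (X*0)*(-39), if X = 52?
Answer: 0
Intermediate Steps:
(X*0)*(-39) = (52*0)*(-39) = 0*(-39) = 0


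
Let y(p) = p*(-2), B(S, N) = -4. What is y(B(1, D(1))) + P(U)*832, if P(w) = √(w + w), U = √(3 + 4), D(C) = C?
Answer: 8 + 832*√2*7^(¼) ≈ 1921.9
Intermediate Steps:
y(p) = -2*p
U = √7 ≈ 2.6458
P(w) = √2*√w (P(w) = √(2*w) = √2*√w)
y(B(1, D(1))) + P(U)*832 = -2*(-4) + (√2*√(√7))*832 = 8 + (√2*7^(¼))*832 = 8 + 832*√2*7^(¼)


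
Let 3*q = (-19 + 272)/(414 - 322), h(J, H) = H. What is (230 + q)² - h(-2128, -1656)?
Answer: 7916905/144 ≈ 54979.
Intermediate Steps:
q = 11/12 (q = ((-19 + 272)/(414 - 322))/3 = (253/92)/3 = (253*(1/92))/3 = (⅓)*(11/4) = 11/12 ≈ 0.91667)
(230 + q)² - h(-2128, -1656) = (230 + 11/12)² - 1*(-1656) = (2771/12)² + 1656 = 7678441/144 + 1656 = 7916905/144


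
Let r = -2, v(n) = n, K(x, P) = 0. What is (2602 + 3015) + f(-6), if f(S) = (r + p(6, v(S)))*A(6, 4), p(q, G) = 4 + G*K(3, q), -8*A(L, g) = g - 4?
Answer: 5617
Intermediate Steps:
A(L, g) = ½ - g/8 (A(L, g) = -(g - 4)/8 = -(-4 + g)/8 = ½ - g/8)
p(q, G) = 4 (p(q, G) = 4 + G*0 = 4 + 0 = 4)
f(S) = 0 (f(S) = (-2 + 4)*(½ - ⅛*4) = 2*(½ - ½) = 2*0 = 0)
(2602 + 3015) + f(-6) = (2602 + 3015) + 0 = 5617 + 0 = 5617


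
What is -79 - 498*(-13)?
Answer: 6395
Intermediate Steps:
-79 - 498*(-13) = -79 - 83*(-78) = -79 + 6474 = 6395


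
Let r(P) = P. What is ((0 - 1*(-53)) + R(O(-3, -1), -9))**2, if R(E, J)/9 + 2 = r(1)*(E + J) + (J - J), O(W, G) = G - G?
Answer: 2116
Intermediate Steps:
O(W, G) = 0
R(E, J) = -18 + 9*E + 9*J (R(E, J) = -18 + 9*(1*(E + J) + (J - J)) = -18 + 9*((E + J) + 0) = -18 + 9*(E + J) = -18 + (9*E + 9*J) = -18 + 9*E + 9*J)
((0 - 1*(-53)) + R(O(-3, -1), -9))**2 = ((0 - 1*(-53)) + (-18 + 9*0 + 9*(-9)))**2 = ((0 + 53) + (-18 + 0 - 81))**2 = (53 - 99)**2 = (-46)**2 = 2116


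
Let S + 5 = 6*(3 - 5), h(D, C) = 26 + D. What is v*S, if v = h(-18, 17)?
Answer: -136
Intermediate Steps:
S = -17 (S = -5 + 6*(3 - 5) = -5 + 6*(-2) = -5 - 12 = -17)
v = 8 (v = 26 - 18 = 8)
v*S = 8*(-17) = -136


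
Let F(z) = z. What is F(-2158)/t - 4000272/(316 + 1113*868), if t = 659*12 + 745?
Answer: -2293740301/522641200 ≈ -4.3887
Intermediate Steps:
t = 8653 (t = 7908 + 745 = 8653)
F(-2158)/t - 4000272/(316 + 1113*868) = -2158/8653 - 4000272/(316 + 1113*868) = -2158*1/8653 - 4000272/(316 + 966084) = -2158/8653 - 4000272/966400 = -2158/8653 - 4000272*1/966400 = -2158/8653 - 250017/60400 = -2293740301/522641200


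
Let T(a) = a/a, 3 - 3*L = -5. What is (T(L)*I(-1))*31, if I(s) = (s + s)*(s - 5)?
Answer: 372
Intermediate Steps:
L = 8/3 (L = 1 - 1/3*(-5) = 1 + 5/3 = 8/3 ≈ 2.6667)
T(a) = 1
I(s) = 2*s*(-5 + s) (I(s) = (2*s)*(-5 + s) = 2*s*(-5 + s))
(T(L)*I(-1))*31 = (1*(2*(-1)*(-5 - 1)))*31 = (1*(2*(-1)*(-6)))*31 = (1*12)*31 = 12*31 = 372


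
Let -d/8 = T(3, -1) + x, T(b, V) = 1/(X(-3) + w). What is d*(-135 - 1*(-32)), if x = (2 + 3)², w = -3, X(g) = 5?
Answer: 21012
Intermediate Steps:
x = 25 (x = 5² = 25)
T(b, V) = ½ (T(b, V) = 1/(5 - 3) = 1/2 = ½)
d = -204 (d = -8*(½ + 25) = -8*51/2 = -204)
d*(-135 - 1*(-32)) = -204*(-135 - 1*(-32)) = -204*(-135 + 32) = -204*(-103) = 21012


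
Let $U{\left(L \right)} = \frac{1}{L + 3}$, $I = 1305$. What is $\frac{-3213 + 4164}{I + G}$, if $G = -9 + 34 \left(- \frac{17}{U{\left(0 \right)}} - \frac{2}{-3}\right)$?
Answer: $- \frac{2853}{1246} \approx -2.2897$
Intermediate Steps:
$U{\left(L \right)} = \frac{1}{3 + L}$
$G = - \frac{5161}{3}$ ($G = -9 + 34 \left(- \frac{17}{\frac{1}{3 + 0}} - \frac{2}{-3}\right) = -9 + 34 \left(- \frac{17}{\frac{1}{3}} - - \frac{2}{3}\right) = -9 + 34 \left(- 17 \frac{1}{\frac{1}{3}} + \frac{2}{3}\right) = -9 + 34 \left(\left(-17\right) 3 + \frac{2}{3}\right) = -9 + 34 \left(-51 + \frac{2}{3}\right) = -9 + 34 \left(- \frac{151}{3}\right) = -9 - \frac{5134}{3} = - \frac{5161}{3} \approx -1720.3$)
$\frac{-3213 + 4164}{I + G} = \frac{-3213 + 4164}{1305 - \frac{5161}{3}} = \frac{951}{- \frac{1246}{3}} = 951 \left(- \frac{3}{1246}\right) = - \frac{2853}{1246}$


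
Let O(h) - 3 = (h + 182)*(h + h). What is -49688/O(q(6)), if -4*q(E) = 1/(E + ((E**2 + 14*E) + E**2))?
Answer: -10432094976/511921 ≈ -20378.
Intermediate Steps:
q(E) = -1/(4*(2*E**2 + 15*E)) (q(E) = -1/(4*(E + ((E**2 + 14*E) + E**2))) = -1/(4*(E + (2*E**2 + 14*E))) = -1/(4*(2*E**2 + 15*E)))
O(h) = 3 + 2*h*(182 + h) (O(h) = 3 + (h + 182)*(h + h) = 3 + (182 + h)*(2*h) = 3 + 2*h*(182 + h))
-49688/O(q(6)) = -49688/(3 + 2*(-1/4/(6*(15 + 2*6)))**2 + 364*(-1/4/(6*(15 + 2*6)))) = -49688/(3 + 2*(-1/4*1/6/(15 + 12))**2 + 364*(-1/4*1/6/(15 + 12))) = -49688/(3 + 2*(-1/4*1/6/27)**2 + 364*(-1/4*1/6/27)) = -49688/(3 + 2*(-1/4*1/6*1/27)**2 + 364*(-1/4*1/6*1/27)) = -49688/(3 + 2*(-1/648)**2 + 364*(-1/648)) = -49688/(3 + 2*(1/419904) - 91/162) = -49688/(3 + 1/209952 - 91/162) = -49688/511921/209952 = -49688*209952/511921 = -10432094976/511921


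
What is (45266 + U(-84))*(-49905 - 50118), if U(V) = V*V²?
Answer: 54756391074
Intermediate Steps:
U(V) = V³
(45266 + U(-84))*(-49905 - 50118) = (45266 + (-84)³)*(-49905 - 50118) = (45266 - 592704)*(-100023) = -547438*(-100023) = 54756391074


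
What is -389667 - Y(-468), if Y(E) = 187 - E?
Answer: -390322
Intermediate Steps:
-389667 - Y(-468) = -389667 - (187 - 1*(-468)) = -389667 - (187 + 468) = -389667 - 1*655 = -389667 - 655 = -390322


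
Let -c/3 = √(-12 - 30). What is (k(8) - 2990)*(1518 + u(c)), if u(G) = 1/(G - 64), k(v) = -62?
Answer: 3052*(-4554*√42 + 97151*I)/(-64*I + 3*√42) ≈ -4.6329e+6 - 13.263*I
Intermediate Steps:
c = -3*I*√42 (c = -3*√(-12 - 30) = -3*I*√42 ≈ -19.442*I)
u(G) = 1/(-64 + G)
(k(8) - 2990)*(1518 + u(c)) = (-62 - 2990)*(1518 + 1/(-64 - 3*I*√42)) = -3052*(1518 + 1/(-64 - 3*I*√42)) = -4632936 - 3052/(-64 - 3*I*√42)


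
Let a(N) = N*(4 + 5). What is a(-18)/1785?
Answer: -54/595 ≈ -0.090756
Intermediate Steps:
a(N) = 9*N (a(N) = N*9 = 9*N)
a(-18)/1785 = (9*(-18))/1785 = -162*1/1785 = -54/595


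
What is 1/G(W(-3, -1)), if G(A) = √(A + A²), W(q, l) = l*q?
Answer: √3/6 ≈ 0.28868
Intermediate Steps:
1/G(W(-3, -1)) = 1/(√((-1*(-3))*(1 - 1*(-3)))) = 1/(√(3*(1 + 3))) = 1/(√(3*4)) = 1/(√12) = 1/(2*√3) = √3/6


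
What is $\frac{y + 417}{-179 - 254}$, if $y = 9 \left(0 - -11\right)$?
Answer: $- \frac{516}{433} \approx -1.1917$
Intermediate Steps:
$y = 99$ ($y = 9 \left(0 + 11\right) = 9 \cdot 11 = 99$)
$\frac{y + 417}{-179 - 254} = \frac{99 + 417}{-179 - 254} = \frac{516}{-433} = 516 \left(- \frac{1}{433}\right) = - \frac{516}{433}$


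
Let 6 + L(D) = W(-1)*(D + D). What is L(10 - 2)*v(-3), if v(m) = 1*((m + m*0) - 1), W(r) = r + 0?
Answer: 88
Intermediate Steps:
W(r) = r
L(D) = -6 - 2*D (L(D) = -6 - (D + D) = -6 - 2*D)
v(m) = -1 + m (v(m) = 1*((m + 0) - 1) = 1*(m - 1) = 1*(-1 + m) = -1 + m)
L(10 - 2)*v(-3) = (-6 - 2*(10 - 2))*(-1 - 3) = (-6 - 2*8)*(-4) = (-6 - 16)*(-4) = -22*(-4) = 88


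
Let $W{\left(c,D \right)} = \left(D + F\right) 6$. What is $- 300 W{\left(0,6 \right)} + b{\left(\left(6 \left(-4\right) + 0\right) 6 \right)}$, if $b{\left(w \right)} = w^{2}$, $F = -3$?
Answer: $15336$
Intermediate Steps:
$W{\left(c,D \right)} = -18 + 6 D$ ($W{\left(c,D \right)} = \left(D - 3\right) 6 = \left(-3 + D\right) 6 = -18 + 6 D$)
$- 300 W{\left(0,6 \right)} + b{\left(\left(6 \left(-4\right) + 0\right) 6 \right)} = - 300 \left(-18 + 6 \cdot 6\right) + \left(\left(6 \left(-4\right) + 0\right) 6\right)^{2} = - 300 \left(-18 + 36\right) + \left(\left(-24 + 0\right) 6\right)^{2} = \left(-300\right) 18 + \left(\left(-24\right) 6\right)^{2} = -5400 + \left(-144\right)^{2} = -5400 + 20736 = 15336$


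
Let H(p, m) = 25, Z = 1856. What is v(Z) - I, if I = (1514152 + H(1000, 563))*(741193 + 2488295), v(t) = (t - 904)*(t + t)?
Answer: -4890012917552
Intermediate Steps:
v(t) = 2*t*(-904 + t) (v(t) = (-904 + t)*(2*t) = 2*t*(-904 + t))
I = 4890016451376 (I = (1514152 + 25)*(741193 + 2488295) = 1514177*3229488 = 4890016451376)
v(Z) - I = 2*1856*(-904 + 1856) - 1*4890016451376 = 2*1856*952 - 4890016451376 = 3533824 - 4890016451376 = -4890012917552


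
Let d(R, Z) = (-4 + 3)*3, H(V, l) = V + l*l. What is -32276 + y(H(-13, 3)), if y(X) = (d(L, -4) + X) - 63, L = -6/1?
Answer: -32346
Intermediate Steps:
L = -6 (L = -6*1 = -6)
H(V, l) = V + l²
d(R, Z) = -3 (d(R, Z) = -1*3 = -3)
y(X) = -66 + X (y(X) = (-3 + X) - 63 = -66 + X)
-32276 + y(H(-13, 3)) = -32276 + (-66 + (-13 + 3²)) = -32276 + (-66 + (-13 + 9)) = -32276 + (-66 - 4) = -32276 - 70 = -32346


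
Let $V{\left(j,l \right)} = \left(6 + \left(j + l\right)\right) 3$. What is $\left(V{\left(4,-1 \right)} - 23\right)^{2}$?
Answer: $16$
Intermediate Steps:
$V{\left(j,l \right)} = 18 + 3 j + 3 l$ ($V{\left(j,l \right)} = \left(6 + j + l\right) 3 = 18 + 3 j + 3 l$)
$\left(V{\left(4,-1 \right)} - 23\right)^{2} = \left(\left(18 + 3 \cdot 4 + 3 \left(-1\right)\right) - 23\right)^{2} = \left(\left(18 + 12 - 3\right) - 23\right)^{2} = \left(27 - 23\right)^{2} = 4^{2} = 16$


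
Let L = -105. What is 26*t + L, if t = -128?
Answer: -3433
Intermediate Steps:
26*t + L = 26*(-128) - 105 = -3328 - 105 = -3433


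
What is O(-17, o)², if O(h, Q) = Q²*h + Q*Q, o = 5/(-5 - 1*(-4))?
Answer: 160000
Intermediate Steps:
o = -5 (o = 5/(-5 + 4) = 5/(-1) = 5*(-1) = -5)
O(h, Q) = Q² + h*Q² (O(h, Q) = h*Q² + Q² = Q² + h*Q²)
O(-17, o)² = ((-5)²*(1 - 17))² = (25*(-16))² = (-400)² = 160000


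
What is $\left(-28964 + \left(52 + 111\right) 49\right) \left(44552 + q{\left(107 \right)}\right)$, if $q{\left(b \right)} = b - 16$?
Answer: $-936476211$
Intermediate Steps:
$q{\left(b \right)} = -16 + b$ ($q{\left(b \right)} = b - 16 = -16 + b$)
$\left(-28964 + \left(52 + 111\right) 49\right) \left(44552 + q{\left(107 \right)}\right) = \left(-28964 + \left(52 + 111\right) 49\right) \left(44552 + \left(-16 + 107\right)\right) = \left(-28964 + 163 \cdot 49\right) \left(44552 + 91\right) = \left(-28964 + 7987\right) 44643 = \left(-20977\right) 44643 = -936476211$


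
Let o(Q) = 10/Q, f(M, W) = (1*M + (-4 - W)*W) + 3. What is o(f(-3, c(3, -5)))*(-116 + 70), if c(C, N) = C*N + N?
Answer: 23/16 ≈ 1.4375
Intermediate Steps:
c(C, N) = N + C*N
f(M, W) = 3 + M + W*(-4 - W) (f(M, W) = (M + W*(-4 - W)) + 3 = 3 + M + W*(-4 - W))
o(f(-3, c(3, -5)))*(-116 + 70) = (10/(3 - 3 - (-5*(1 + 3))² - (-20)*(1 + 3)))*(-116 + 70) = (10/(3 - 3 - (-5*4)² - (-20)*4))*(-46) = (10/(3 - 3 - 1*(-20)² - 4*(-20)))*(-46) = (10/(3 - 3 - 1*400 + 80))*(-46) = (10/(3 - 3 - 400 + 80))*(-46) = (10/(-320))*(-46) = (10*(-1/320))*(-46) = -1/32*(-46) = 23/16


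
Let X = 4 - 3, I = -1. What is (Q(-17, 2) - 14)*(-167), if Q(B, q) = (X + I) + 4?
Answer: 1670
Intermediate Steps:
X = 1
Q(B, q) = 4 (Q(B, q) = (1 - 1) + 4 = 0 + 4 = 4)
(Q(-17, 2) - 14)*(-167) = (4 - 14)*(-167) = -10*(-167) = 1670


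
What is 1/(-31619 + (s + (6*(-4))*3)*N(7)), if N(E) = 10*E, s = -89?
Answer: -1/42889 ≈ -2.3316e-5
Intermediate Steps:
1/(-31619 + (s + (6*(-4))*3)*N(7)) = 1/(-31619 + (-89 + (6*(-4))*3)*(10*7)) = 1/(-31619 + (-89 - 24*3)*70) = 1/(-31619 + (-89 - 72)*70) = 1/(-31619 - 161*70) = 1/(-31619 - 11270) = 1/(-42889) = -1/42889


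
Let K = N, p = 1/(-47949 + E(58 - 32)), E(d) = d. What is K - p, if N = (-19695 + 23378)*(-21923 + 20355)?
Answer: -276752641311/47923 ≈ -5.7749e+6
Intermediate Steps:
N = -5774944 (N = 3683*(-1568) = -5774944)
p = -1/47923 (p = 1/(-47949 + (58 - 32)) = 1/(-47949 + 26) = 1/(-47923) = -1/47923 ≈ -2.0867e-5)
K = -5774944
K - p = -5774944 - 1*(-1/47923) = -5774944 + 1/47923 = -276752641311/47923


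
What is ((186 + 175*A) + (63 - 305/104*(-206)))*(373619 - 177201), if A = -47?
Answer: -37647143433/26 ≈ -1.4480e+9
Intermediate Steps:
((186 + 175*A) + (63 - 305/104*(-206)))*(373619 - 177201) = ((186 + 175*(-47)) + (63 - 305/104*(-206)))*(373619 - 177201) = ((186 - 8225) + (63 - 305*1/104*(-206)))*196418 = (-8039 + (63 - 305/104*(-206)))*196418 = (-8039 + (63 + 31415/52))*196418 = (-8039 + 34691/52)*196418 = -383337/52*196418 = -37647143433/26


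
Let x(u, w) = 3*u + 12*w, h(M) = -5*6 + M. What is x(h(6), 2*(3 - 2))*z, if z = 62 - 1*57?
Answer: -240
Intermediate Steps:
h(M) = -30 + M
z = 5 (z = 62 - 57 = 5)
x(h(6), 2*(3 - 2))*z = (3*(-30 + 6) + 12*(2*(3 - 2)))*5 = (3*(-24) + 12*(2*1))*5 = (-72 + 12*2)*5 = (-72 + 24)*5 = -48*5 = -240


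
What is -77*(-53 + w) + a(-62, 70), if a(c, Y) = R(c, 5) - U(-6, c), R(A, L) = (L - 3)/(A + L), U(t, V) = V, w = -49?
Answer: 451210/57 ≈ 7916.0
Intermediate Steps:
R(A, L) = (-3 + L)/(A + L)
a(c, Y) = -c + 2/(5 + c) (a(c, Y) = (-3 + 5)/(c + 5) - c = 2/(5 + c) - c = -c + 2/(5 + c))
-77*(-53 + w) + a(-62, 70) = -77*(-53 - 49) + (2 - 1*(-62)*(5 - 62))/(5 - 62) = -77*(-102) + (2 - 1*(-62)*(-57))/(-57) = 7854 - (2 - 3534)/57 = 7854 - 1/57*(-3532) = 7854 + 3532/57 = 451210/57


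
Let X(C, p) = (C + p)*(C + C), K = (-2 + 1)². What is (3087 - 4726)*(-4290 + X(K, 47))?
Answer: 6873966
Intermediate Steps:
K = 1 (K = (-1)² = 1)
X(C, p) = 2*C*(C + p) (X(C, p) = (C + p)*(2*C) = 2*C*(C + p))
(3087 - 4726)*(-4290 + X(K, 47)) = (3087 - 4726)*(-4290 + 2*1*(1 + 47)) = -1639*(-4290 + 2*1*48) = -1639*(-4290 + 96) = -1639*(-4194) = 6873966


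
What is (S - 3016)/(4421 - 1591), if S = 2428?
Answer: -294/1415 ≈ -0.20777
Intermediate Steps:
(S - 3016)/(4421 - 1591) = (2428 - 3016)/(4421 - 1591) = -588/2830 = -588*1/2830 = -294/1415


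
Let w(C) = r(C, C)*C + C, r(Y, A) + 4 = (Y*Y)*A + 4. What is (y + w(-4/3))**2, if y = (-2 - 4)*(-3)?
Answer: 2579236/6561 ≈ 393.12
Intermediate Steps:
r(Y, A) = A*Y**2 (r(Y, A) = -4 + ((Y*Y)*A + 4) = -4 + (Y**2*A + 4) = -4 + (A*Y**2 + 4) = -4 + (4 + A*Y**2) = A*Y**2)
y = 18 (y = -6*(-3) = 18)
w(C) = C + C**4 (w(C) = (C*C**2)*C + C = C**3*C + C = C**4 + C = C + C**4)
(y + w(-4/3))**2 = (18 + (-4/3 + (-4/3)**4))**2 = (18 + (-4/3 + 256/81))**2 = (18 + 148/81)**2 = (1606/81)**2 = 2579236/6561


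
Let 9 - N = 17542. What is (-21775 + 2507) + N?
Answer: -36801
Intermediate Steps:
N = -17533 (N = 9 - 1*17542 = 9 - 17542 = -17533)
(-21775 + 2507) + N = (-21775 + 2507) - 17533 = -19268 - 17533 = -36801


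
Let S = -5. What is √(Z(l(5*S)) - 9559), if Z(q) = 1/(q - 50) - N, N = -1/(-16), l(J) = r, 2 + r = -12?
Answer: I*√611781/8 ≈ 97.771*I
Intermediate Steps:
r = -14 (r = -2 - 12 = -14)
l(J) = -14
N = 1/16 (N = -1*(-1/16) = 1/16 ≈ 0.062500)
Z(q) = -1/16 + 1/(-50 + q) (Z(q) = 1/(q - 50) - 1*1/16 = 1/(-50 + q) - 1/16 = -1/16 + 1/(-50 + q))
√(Z(l(5*S)) - 9559) = √((66 - 1*(-14))/(16*(-50 - 14)) - 9559) = √((1/16)*(66 + 14)/(-64) - 9559) = √((1/16)*(-1/64)*80 - 9559) = √(-5/64 - 9559) = √(-611781/64) = I*√611781/8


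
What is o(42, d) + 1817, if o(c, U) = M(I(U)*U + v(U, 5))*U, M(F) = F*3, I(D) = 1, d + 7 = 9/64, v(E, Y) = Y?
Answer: 7599155/4096 ≈ 1855.3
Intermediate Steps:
d = -439/64 (d = -7 + 9/64 = -439/64 ≈ -6.8594)
M(F) = 3*F
o(c, U) = U*(15 + 3*U) (o(c, U) = (3*(1*U + 5))*U = (3*(U + 5))*U = (3*(5 + U))*U = (15 + 3*U)*U = U*(15 + 3*U))
o(42, d) + 1817 = 3*(-439/64)*(5 - 439/64) + 1817 = 3*(-439/64)*(-119/64) + 1817 = 156723/4096 + 1817 = 7599155/4096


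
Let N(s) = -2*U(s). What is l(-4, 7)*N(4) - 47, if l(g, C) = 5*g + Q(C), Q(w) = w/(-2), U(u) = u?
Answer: 141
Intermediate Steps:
Q(w) = -w/2 (Q(w) = w*(-½) = -w/2)
N(s) = -2*s
l(g, C) = 5*g - C/2
l(-4, 7)*N(4) - 47 = (5*(-4) - ½*7)*(-2*4) - 47 = (-20 - 7/2)*(-8) - 47 = -47/2*(-8) - 47 = 188 - 47 = 141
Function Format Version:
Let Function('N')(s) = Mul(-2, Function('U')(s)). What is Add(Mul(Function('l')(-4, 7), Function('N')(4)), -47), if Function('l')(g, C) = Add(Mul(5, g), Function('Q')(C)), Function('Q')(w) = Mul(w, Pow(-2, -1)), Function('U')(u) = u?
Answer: 141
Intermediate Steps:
Function('Q')(w) = Mul(Rational(-1, 2), w) (Function('Q')(w) = Mul(w, Rational(-1, 2)) = Mul(Rational(-1, 2), w))
Function('N')(s) = Mul(-2, s)
Function('l')(g, C) = Add(Mul(5, g), Mul(Rational(-1, 2), C))
Add(Mul(Function('l')(-4, 7), Function('N')(4)), -47) = Add(Mul(Add(Mul(5, -4), Mul(Rational(-1, 2), 7)), Mul(-2, 4)), -47) = Add(Mul(Add(-20, Rational(-7, 2)), -8), -47) = Add(Mul(Rational(-47, 2), -8), -47) = Add(188, -47) = 141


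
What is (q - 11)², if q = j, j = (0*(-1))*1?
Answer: 121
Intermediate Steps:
j = 0 (j = 0*1 = 0)
q = 0
(q - 11)² = (0 - 11)² = (-11)² = 121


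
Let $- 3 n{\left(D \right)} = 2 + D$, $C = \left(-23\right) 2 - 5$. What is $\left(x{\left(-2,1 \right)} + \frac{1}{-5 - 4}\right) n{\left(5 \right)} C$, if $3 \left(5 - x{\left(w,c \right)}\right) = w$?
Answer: $\frac{5950}{9} \approx 661.11$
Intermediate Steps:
$x{\left(w,c \right)} = 5 - \frac{w}{3}$
$C = -51$ ($C = -46 - 5 = -51$)
$n{\left(D \right)} = - \frac{2}{3} - \frac{D}{3}$ ($n{\left(D \right)} = - \frac{2 + D}{3} = - \frac{2}{3} - \frac{D}{3}$)
$\left(x{\left(-2,1 \right)} + \frac{1}{-5 - 4}\right) n{\left(5 \right)} C = \left(\left(5 - - \frac{2}{3}\right) + \frac{1}{-5 - 4}\right) \left(- \frac{2}{3} - \frac{5}{3}\right) \left(-51\right) = \left(\left(5 + \frac{2}{3}\right) + \frac{1}{-9}\right) \left(- \frac{2}{3} - \frac{5}{3}\right) \left(-51\right) = \left(\frac{17}{3} - \frac{1}{9}\right) \left(- \frac{7}{3}\right) \left(-51\right) = \frac{50}{9} \left(- \frac{7}{3}\right) \left(-51\right) = \left(- \frac{350}{27}\right) \left(-51\right) = \frac{5950}{9}$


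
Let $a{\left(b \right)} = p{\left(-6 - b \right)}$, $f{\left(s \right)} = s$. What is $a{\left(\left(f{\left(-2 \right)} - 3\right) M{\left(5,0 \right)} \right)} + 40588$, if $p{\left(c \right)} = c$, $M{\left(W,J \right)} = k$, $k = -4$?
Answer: $40562$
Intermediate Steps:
$M{\left(W,J \right)} = -4$
$a{\left(b \right)} = -6 - b$
$a{\left(\left(f{\left(-2 \right)} - 3\right) M{\left(5,0 \right)} \right)} + 40588 = \left(-6 - \left(-2 - 3\right) \left(-4\right)\right) + 40588 = \left(-6 - \left(-5\right) \left(-4\right)\right) + 40588 = \left(-6 - 20\right) + 40588 = -26 + 40588 = 40562$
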